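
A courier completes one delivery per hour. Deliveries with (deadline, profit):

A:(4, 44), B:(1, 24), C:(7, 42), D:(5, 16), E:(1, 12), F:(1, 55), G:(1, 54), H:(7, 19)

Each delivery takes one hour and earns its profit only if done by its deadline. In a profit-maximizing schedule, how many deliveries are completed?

5

Take jobs in profit order; each goes to the latest open slot no later than its deadline.
By profit: F(d1,55), G(d1,54), A(d4,44), C(d7,42), B(d1,24), H(d7,19), D(d5,16), E(d1,12)
F→slot 1; G skipped; A→slot 4; C→slot 7; B skipped; H→slot 6; D→slot 5; E skipped.
5 of 8 scheduled.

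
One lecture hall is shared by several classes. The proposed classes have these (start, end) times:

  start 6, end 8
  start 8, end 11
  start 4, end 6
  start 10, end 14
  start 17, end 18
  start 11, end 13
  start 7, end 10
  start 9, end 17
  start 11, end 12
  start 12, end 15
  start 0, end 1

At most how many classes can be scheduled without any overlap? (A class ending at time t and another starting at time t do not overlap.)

7

Greedy by earliest finish: after sorting by end time, pick each interval compatible with the last pick.
By end time: (0,1), (4,6), (6,8), (7,10), (8,11), (11,12), (11,13), (10,14), (12,15), (9,17), (17,18).
Pick (0,1); next start ≥ 1 → (4,6); next start ≥ 6 → (6,8); next start ≥ 8 → (8,11); next start ≥ 11 → (11,12); next start ≥ 12 → (12,15); next start ≥ 15 → (17,18).
Selected 7 classes.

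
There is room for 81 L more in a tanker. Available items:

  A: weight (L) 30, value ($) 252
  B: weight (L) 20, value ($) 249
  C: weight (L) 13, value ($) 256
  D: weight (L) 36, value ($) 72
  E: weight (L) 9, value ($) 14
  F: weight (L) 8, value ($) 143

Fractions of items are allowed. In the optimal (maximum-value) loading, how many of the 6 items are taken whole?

Greedy by value/weight ratio, highest first.
Order: C (256/13=19.69) > F (143/8=17.88) > B (249/20=12.45) > A (252/30=8.40) > D (72/36=2.00) > E (14/9=1.56)
Fill: take C (13 @ 256) → take F (8 @ 143) → take B (20 @ 249) → take A (30 @ 252) → take 10/36 of D → 20.00; 81/81 used.
4 item(s) taken whole; one partial (take 10/36 of D).

4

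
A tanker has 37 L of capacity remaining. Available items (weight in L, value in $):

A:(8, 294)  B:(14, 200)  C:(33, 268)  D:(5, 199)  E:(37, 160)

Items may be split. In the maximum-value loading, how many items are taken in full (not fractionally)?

Greedy by value/weight ratio, highest first.
Ratios (sorted): D 39.80, A 36.75, B 14.29, C 8.12, E 4.32
take D (5 @ 199); take A (8 @ 294); take B (14 @ 200); take 10/33 of C → 81.21. Capacity used 37/37.
3 item(s) taken whole; one partial (take 10/33 of C).

3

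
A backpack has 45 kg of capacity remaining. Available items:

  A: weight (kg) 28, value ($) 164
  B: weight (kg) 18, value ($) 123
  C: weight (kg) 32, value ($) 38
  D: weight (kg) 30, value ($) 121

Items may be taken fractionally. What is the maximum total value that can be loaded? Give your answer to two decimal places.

Sort by value per unit weight and fill in that order.
Order: B (123/18=6.83) > A (164/28=5.86) > D (121/30=4.03) > C (38/32=1.19)
Fill: take B (18 @ 123) → take 27/28 of A → 158.14; 45/45 used.
Total value = 281.14

281.14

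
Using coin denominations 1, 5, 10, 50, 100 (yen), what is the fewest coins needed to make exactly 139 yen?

139 − 1×100→39 − 3×10→9 − 1×5→4 − 4×1→0
Total coins = 1 + 3 + 1 + 4 = 9

9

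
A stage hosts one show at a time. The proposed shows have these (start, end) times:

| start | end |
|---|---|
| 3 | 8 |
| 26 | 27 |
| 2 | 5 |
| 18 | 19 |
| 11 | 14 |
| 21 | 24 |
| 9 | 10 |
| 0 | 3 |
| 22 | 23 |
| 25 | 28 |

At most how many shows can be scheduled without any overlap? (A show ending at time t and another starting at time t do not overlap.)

7

Greedy by earliest finish: after sorting by end time, pick each interval compatible with the last pick.
Sorted by end: (0,3)  (2,5)  (3,8)  (9,10)  (11,14)  (18,19)  (22,23)  (21,24)  (26,27)  (25,28)
take (0,3); take (3,8); take (9,10); take (11,14); take (18,19); take (22,23); take (26,27); skip (25,28).
Selected 7 shows.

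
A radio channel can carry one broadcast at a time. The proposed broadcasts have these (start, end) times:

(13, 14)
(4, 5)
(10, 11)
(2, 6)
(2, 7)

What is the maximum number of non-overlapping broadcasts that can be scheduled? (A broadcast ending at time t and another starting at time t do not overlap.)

3

Sorted by end: (4,5)  (2,6)  (2,7)  (10,11)  (13,14)
take (4,5); skip (2,6); take (10,11); take (13,14).
Selected 3 broadcasts.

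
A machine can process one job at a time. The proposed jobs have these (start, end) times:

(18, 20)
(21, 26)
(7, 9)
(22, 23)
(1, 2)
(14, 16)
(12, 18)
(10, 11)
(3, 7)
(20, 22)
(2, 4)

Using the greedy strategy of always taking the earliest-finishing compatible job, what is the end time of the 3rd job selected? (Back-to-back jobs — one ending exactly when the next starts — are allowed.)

9

By end time: (1,2), (2,4), (3,7), (7,9), (10,11), (14,16), (12,18), (18,20), (20,22), (22,23), (21,26).
Pick (1,2); next start ≥ 2 → (2,4); next start ≥ 4 → (7,9); next start ≥ 9 → (10,11); next start ≥ 11 → (14,16); next start ≥ 16 → (18,20); next start ≥ 20 → (20,22); next start ≥ 22 → (22,23).
Selected: (1,2) (2,4) (7,9) (10,11) (14,16) (18,20) (20,22) (22,23)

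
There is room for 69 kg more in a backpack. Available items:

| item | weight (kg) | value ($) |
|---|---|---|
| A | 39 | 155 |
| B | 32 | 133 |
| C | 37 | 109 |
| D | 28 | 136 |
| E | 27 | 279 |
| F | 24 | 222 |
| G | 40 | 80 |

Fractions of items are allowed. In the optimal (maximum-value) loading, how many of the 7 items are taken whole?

Order: E (279/27=10.33) > F (222/24=9.25) > D (136/28=4.86) > B (133/32=4.16) > A (155/39=3.97) > C (109/37=2.95) > G (80/40=2.00)
Fill: take E (27 @ 279) → take F (24 @ 222) → take 18/28 of D → 87.43; 69/69 used.
2 item(s) taken whole; one partial (take 18/28 of D).

2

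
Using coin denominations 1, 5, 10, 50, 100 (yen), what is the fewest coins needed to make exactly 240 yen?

Use the largest denomination that fits, subtract, and repeat.
240 = 2×100 + 4×10
Total coins = 2 + 4 = 6

6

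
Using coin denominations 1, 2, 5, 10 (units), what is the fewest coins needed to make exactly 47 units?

Use the largest denomination that fits, subtract, and repeat.
47 − 4×10→7 − 1×5→2 − 1×2→0
Total coins = 4 + 1 + 1 = 6

6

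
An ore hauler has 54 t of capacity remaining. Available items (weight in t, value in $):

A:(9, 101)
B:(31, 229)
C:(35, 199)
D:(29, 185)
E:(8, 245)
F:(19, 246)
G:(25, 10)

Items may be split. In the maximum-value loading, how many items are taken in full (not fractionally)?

Order: E (245/8=30.62) > F (246/19=12.95) > A (101/9=11.22) > B (229/31=7.39) > D (185/29=6.38) > C (199/35=5.69) > G (10/25=0.40)
Fill: take E (8 @ 245) → take F (19 @ 246) → take A (9 @ 101) → take 18/31 of B → 132.97; 54/54 used.
3 item(s) taken whole; one partial (take 18/31 of B).

3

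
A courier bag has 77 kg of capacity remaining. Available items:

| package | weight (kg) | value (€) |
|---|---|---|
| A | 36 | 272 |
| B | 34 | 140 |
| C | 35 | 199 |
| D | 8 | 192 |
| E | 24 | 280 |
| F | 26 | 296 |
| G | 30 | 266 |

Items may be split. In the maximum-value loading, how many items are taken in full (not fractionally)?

3

Ratios (sorted): D 24.00, E 11.67, F 11.38, G 8.87, A 7.56, C 5.69, B 4.12
take D (8 @ 192); take E (24 @ 280); take F (26 @ 296); take 19/30 of G → 168.47. Capacity used 77/77.
3 item(s) taken whole; one partial (take 19/30 of G).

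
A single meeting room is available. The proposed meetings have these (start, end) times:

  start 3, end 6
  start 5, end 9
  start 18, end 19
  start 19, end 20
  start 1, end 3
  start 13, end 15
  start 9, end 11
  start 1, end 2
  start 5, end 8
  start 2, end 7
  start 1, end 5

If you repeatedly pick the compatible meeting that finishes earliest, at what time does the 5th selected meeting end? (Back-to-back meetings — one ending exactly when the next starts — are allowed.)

Sorted by end: (1,2)  (1,3)  (1,5)  (3,6)  (2,7)  (5,8)  (5,9)  (9,11)  (13,15)  (18,19)  (19,20)
take (1,2); skip (1,5); take (3,6); skip (5,8); take (9,11); take (13,15); take (18,19); take (19,20).
Selected: (1,2) (3,6) (9,11) (13,15) (18,19) (19,20)

19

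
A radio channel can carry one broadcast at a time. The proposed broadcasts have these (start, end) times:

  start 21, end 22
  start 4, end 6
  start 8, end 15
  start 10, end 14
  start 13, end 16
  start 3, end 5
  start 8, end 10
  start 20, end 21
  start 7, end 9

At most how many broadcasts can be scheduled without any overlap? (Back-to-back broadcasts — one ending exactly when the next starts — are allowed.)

By end time: (3,5), (4,6), (7,9), (8,10), (10,14), (8,15), (13,16), (20,21), (21,22).
Pick (3,5); next start ≥ 5 → (7,9); next start ≥ 9 → (10,14); next start ≥ 14 → (20,21); next start ≥ 21 → (21,22).
Selected 5 broadcasts.

5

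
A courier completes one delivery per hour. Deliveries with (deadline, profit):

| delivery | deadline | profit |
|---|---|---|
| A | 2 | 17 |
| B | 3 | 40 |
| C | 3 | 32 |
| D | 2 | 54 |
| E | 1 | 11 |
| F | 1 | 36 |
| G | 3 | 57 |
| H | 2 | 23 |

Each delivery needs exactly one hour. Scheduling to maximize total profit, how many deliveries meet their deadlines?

3

Take jobs in profit order; each goes to the latest open slot no later than its deadline.
Profit order: G=57 D=54 B=40 F=36 C=32 H=23 A=17 E=11
Assign: G→slot 3, D→slot 2, B→slot 1, F skipped, C skipped, H skipped, A skipped, E skipped.
Slots: [1:B] [2:D] [3:G]
3 of 8 scheduled.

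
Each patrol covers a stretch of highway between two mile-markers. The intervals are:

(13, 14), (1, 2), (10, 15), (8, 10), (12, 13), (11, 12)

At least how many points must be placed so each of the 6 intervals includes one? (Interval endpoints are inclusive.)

Sorted: [1,2] [8,10] [11,12] [12,13] [13,14] [10,15]
{[1,2]} hit by 2; {[8,10]} hit by 10; {[11,12],[12,13]} hit by 12; {[13,14],[10,15]} hit by 14.
Points: 2, 10, 12, 14 (4 total).

4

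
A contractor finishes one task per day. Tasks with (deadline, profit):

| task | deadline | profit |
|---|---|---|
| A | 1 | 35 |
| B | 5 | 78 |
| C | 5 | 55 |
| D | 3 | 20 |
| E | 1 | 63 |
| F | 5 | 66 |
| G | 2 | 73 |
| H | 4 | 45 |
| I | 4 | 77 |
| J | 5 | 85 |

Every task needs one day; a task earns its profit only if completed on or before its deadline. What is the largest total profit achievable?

379

Sort by profit descending; place each in the latest free slot ≤ its deadline.
Profit order: J=85 B=78 I=77 G=73 F=66 E=63 C=55 H=45 A=35 D=20
Assign: J→slot 5, B→slot 4, I→slot 3, G→slot 2, F→slot 1, E skipped, C skipped, H skipped, A skipped, D skipped.
Slots: [1:F] [2:G] [3:I] [4:B] [5:J]
Profit = 66 + 73 + 77 + 78 + 85 = 379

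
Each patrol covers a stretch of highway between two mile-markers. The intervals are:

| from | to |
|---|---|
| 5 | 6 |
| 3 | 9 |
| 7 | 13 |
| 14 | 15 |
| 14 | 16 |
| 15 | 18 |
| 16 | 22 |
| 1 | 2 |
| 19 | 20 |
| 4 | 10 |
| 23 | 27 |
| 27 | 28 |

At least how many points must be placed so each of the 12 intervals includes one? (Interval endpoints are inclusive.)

6

Sorted: [1,2] [5,6] [3,9] [4,10] [7,13] [14,15] [14,16] [15,18] [19,20] [16,22] [23,27] [27,28]
{[1,2]} hit by 2; {[5,6],[3,9],[4,10]} hit by 6; {[7,13]} hit by 13; {[14,15],[14,16],[15,18]} hit by 15; {[19,20],[16,22]} hit by 20; {[23,27],[27,28]} hit by 27.
Points: 2, 6, 13, 15, 20, 27 (6 total).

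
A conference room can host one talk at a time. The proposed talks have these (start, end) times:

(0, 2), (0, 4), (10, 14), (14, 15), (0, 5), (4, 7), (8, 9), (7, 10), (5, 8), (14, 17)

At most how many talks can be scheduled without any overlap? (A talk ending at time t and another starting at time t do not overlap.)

5

Order by finish time; keep every interval that doesn't clash with the previous kept one.
Sorted by end: (0,2)  (0,4)  (0,5)  (4,7)  (5,8)  (8,9)  (7,10)  (10,14)  (14,15)  (14,17)
take (0,2); skip (0,5); take (4,7); take (8,9); take (10,14); take (14,15); skip (14,17).
Selected 5 talks.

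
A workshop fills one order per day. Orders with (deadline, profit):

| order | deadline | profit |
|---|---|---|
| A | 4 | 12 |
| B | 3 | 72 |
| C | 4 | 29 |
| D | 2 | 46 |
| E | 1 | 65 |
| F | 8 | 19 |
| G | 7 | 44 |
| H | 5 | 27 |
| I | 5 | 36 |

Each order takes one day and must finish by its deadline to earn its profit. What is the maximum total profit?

311

Take jobs in profit order; each goes to the latest open slot no later than its deadline.
By profit: B(d3,72), E(d1,65), D(d2,46), G(d7,44), I(d5,36), C(d4,29), H(d5,27), F(d8,19), A(d4,12)
B→slot 3; E→slot 1; D→slot 2; G→slot 7; I→slot 5; C→slot 4; H skipped; F→slot 8; A skipped.
Profit = 65 + 46 + 72 + 29 + 36 + 44 + 19 = 311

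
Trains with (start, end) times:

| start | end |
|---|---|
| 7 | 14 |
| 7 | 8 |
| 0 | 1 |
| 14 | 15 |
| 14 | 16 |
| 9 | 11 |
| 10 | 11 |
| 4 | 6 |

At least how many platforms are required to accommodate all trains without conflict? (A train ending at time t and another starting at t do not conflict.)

Events (time:±→running): 0:+→1 1:-→0 4:+→1 6:-→0 7:+→1 7:+→2 8:-→1 9:+→2 10:+→3 … peak 3.

3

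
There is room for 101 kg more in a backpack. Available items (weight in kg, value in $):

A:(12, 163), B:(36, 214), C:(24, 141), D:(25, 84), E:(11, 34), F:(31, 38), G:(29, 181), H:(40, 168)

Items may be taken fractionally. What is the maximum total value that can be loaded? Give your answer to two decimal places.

Greedy by value/weight ratio, highest first.
Order: A (163/12=13.58) > G (181/29=6.24) > B (214/36=5.94) > C (141/24=5.88) > H (168/40=4.20) > D (84/25=3.36) > E (34/11=3.09) > F (38/31=1.23)
Fill: take A (12 @ 163) → take G (29 @ 181) → take B (36 @ 214) → take C (24 @ 141); 101/101 used.
Total value = 699.00

699.00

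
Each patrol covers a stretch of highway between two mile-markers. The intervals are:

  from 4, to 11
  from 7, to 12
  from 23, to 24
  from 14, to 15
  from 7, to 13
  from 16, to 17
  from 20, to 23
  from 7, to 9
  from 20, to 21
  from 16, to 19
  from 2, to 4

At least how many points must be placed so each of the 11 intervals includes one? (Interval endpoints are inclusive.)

6

Process intervals by earliest right end; each time one isn't hit yet, stab at its right endpoint.
Sorted: [2,4] [7,9] [4,11] [7,12] [7,13] [14,15] [16,17] [16,19] [20,21] [20,23] [23,24]
{[2,4]} hit by 4; {[7,9],[4,11],[7,12],[7,13]} hit by 9; {[14,15]} hit by 15; {[16,17],[16,19]} hit by 17; {[20,21],[20,23]} hit by 21; {[23,24]} hit by 24.
Points: 4, 9, 15, 17, 21, 24 (6 total).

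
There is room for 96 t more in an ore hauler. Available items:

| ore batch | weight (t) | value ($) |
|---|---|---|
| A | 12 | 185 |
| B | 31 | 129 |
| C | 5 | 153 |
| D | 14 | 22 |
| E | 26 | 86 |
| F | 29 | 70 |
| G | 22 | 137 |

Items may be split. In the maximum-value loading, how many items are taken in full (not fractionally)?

5

Order: C (153/5=30.60) > A (185/12=15.42) > G (137/22=6.23) > B (129/31=4.16) > E (86/26=3.31) > F (70/29=2.41) > D (22/14=1.57)
Fill: take C (5 @ 153) → take A (12 @ 185) → take G (22 @ 137) → take B (31 @ 129) → take E (26 @ 86); 96/96 used.
5 item(s) taken whole.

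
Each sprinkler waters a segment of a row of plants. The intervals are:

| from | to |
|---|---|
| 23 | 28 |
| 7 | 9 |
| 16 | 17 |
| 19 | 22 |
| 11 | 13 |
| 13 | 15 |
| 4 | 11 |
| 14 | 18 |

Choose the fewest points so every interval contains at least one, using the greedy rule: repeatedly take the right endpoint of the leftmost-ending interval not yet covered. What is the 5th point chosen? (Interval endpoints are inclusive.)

Sort by right endpoint; whenever an interval is uncovered, place a point at its right end.
By right end: [7,9]  [4,11]  [11,13]  [13,15]  [16,17]  [14,18]  [19,22]  [23,28]
[7,9] uncovered → point at 9; [11,13] uncovered → point at 13; [16,17] uncovered → point at 17; [19,22] uncovered → point at 22; [23,28] uncovered → point at 28.
Points: 9, 13, 17, 22, 28 (5 total).

28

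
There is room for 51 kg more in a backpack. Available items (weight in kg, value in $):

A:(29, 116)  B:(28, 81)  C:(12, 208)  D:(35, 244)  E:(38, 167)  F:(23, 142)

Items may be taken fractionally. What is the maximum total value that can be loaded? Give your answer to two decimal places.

476.70

Order: C (208/12=17.33) > D (244/35=6.97) > F (142/23=6.17) > E (167/38=4.39) > A (116/29=4.00) > B (81/28=2.89)
Fill: take C (12 @ 208) → take D (35 @ 244) → take 4/23 of F → 24.70; 51/51 used.
Total value = 476.70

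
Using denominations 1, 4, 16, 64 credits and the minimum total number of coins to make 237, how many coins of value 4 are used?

3

237 = 3×64 + 2×16 + 3×4 + 1×1
Count of 4: 3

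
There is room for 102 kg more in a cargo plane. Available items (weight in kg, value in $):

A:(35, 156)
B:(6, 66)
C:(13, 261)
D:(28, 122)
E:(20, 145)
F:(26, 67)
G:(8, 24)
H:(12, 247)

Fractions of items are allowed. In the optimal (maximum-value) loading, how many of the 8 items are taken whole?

Greedy by value/weight ratio, highest first.
Order: H (247/12=20.58) > C (261/13=20.08) > B (66/6=11.00) > E (145/20=7.25) > A (156/35=4.46) > D (122/28=4.36) > G (24/8=3.00) > F (67/26=2.58)
Fill: take H (12 @ 247) → take C (13 @ 261) → take B (6 @ 66) → take E (20 @ 145) → take A (35 @ 156) → take 16/28 of D → 69.71; 102/102 used.
5 item(s) taken whole; one partial (take 16/28 of D).

5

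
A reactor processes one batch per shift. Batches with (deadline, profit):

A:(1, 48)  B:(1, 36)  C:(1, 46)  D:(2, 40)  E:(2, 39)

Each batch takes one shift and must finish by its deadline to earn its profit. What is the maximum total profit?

88

Take jobs in profit order; each goes to the latest open slot no later than its deadline.
Profit order: A=48 C=46 D=40 E=39 B=36
Assign: A→slot 1, C skipped, D→slot 2, E skipped, B skipped.
Slots: [1:A] [2:D]
Profit = 48 + 40 = 88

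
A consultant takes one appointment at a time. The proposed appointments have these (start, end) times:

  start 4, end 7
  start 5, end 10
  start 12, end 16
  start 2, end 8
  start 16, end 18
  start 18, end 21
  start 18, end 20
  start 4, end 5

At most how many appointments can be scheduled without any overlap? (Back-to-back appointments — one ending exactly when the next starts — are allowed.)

5

Sorted by end: (4,5)  (4,7)  (2,8)  (5,10)  (12,16)  (16,18)  (18,20)  (18,21)
take (4,5); skip (2,8); take (5,10); take (12,16); take (16,18); take (18,20).
Selected 5 appointments.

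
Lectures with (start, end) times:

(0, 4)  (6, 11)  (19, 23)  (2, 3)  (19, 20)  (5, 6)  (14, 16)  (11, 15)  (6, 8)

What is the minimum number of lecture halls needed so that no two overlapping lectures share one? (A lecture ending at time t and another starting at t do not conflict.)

2

starts: [0, 2, 5, 6, 6, 11, 14, 19, 19]
ends:   [3, 4, 6, 8, 11, 15, 16, 20, 23]
s0→1 s2→2  — peak 2.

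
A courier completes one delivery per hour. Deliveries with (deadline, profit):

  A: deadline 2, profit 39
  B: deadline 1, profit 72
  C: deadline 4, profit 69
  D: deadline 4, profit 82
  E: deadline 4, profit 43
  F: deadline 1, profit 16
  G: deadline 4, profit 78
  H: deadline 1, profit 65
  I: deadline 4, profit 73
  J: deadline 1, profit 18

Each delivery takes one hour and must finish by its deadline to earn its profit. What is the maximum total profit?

Sort by profit descending; place each in the latest free slot ≤ its deadline.
By profit: D(d4,82), G(d4,78), I(d4,73), B(d1,72), C(d4,69), H(d1,65), E(d4,43), A(d2,39), J(d1,18), F(d1,16)
D→slot 4; G→slot 3; I→slot 2; B→slot 1; C skipped; H skipped; E skipped; A skipped; J skipped; F skipped.
Profit = 72 + 73 + 78 + 82 = 305

305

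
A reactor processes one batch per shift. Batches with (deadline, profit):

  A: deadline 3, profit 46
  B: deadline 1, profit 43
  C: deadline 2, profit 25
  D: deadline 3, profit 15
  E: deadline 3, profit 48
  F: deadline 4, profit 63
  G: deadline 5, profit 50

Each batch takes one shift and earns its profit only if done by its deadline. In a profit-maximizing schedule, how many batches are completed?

By profit: F(d4,63), G(d5,50), E(d3,48), A(d3,46), B(d1,43), C(d2,25), D(d3,15)
F→slot 4; G→slot 5; E→slot 3; A→slot 2; B→slot 1; C skipped; D skipped.
5 of 7 scheduled.

5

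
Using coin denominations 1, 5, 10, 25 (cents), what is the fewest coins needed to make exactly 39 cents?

6

39 − 1×25→14 − 1×10→4 − 4×1→0
Total coins = 1 + 1 + 4 = 6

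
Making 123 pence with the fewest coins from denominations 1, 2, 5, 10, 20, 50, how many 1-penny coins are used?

1

123 = 2×50 + 1×20 + 1×2 + 1×1
Count of 1: 1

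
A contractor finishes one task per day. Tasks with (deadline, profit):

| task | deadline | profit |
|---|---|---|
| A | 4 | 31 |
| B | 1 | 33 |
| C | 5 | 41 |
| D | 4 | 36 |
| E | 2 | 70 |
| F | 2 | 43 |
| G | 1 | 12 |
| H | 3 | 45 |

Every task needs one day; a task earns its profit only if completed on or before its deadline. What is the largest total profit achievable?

235

By profit: E(d2,70), H(d3,45), F(d2,43), C(d5,41), D(d4,36), B(d1,33), A(d4,31), G(d1,12)
E→slot 2; H→slot 3; F→slot 1; C→slot 5; D→slot 4; B skipped; A skipped; G skipped.
Profit = 43 + 70 + 45 + 36 + 41 = 235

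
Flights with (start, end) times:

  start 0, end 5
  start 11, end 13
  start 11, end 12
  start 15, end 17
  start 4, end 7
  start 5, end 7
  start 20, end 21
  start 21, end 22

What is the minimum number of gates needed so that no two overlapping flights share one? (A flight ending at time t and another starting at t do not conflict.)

2

Events (time:±→running): 0:+→1 4:+→2 … peak 2.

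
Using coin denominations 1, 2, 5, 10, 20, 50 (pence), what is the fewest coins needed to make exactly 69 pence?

5

Greedy: take as many of the largest coin as possible, then repeat with the remainder.
69 − 1×50→19 − 1×10→9 − 1×5→4 − 2×2→0
Total coins = 1 + 1 + 1 + 2 = 5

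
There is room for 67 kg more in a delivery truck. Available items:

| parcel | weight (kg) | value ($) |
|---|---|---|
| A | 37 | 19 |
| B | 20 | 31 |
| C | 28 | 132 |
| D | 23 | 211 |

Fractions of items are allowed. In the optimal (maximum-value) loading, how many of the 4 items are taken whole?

2

Ratios (sorted): D 9.17, C 4.71, B 1.55, A 0.51
take D (23 @ 211); take C (28 @ 132); take 16/20 of B → 24.80. Capacity used 67/67.
2 item(s) taken whole; one partial (take 16/20 of B).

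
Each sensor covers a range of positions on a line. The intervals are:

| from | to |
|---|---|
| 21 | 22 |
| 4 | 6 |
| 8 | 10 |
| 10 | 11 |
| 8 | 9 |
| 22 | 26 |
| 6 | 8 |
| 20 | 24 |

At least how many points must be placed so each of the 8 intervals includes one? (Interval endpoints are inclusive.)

Process intervals by earliest right end; each time one isn't hit yet, stab at its right endpoint.
Sorted: [4,6] [6,8] [8,9] [8,10] [10,11] [21,22] [20,24] [22,26]
{[4,6],[6,8]} hit by 6; {[8,9],[8,10]} hit by 9; {[10,11]} hit by 11; {[21,22],[20,24],[22,26]} hit by 22.
Points: 6, 9, 11, 22 (4 total).

4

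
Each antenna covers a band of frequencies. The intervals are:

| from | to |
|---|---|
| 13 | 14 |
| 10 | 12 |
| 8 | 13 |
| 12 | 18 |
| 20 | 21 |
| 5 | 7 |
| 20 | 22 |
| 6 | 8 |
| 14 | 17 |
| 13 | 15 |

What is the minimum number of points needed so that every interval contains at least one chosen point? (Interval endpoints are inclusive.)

Process intervals by earliest right end; each time one isn't hit yet, stab at its right endpoint.
Sorted: [5,7] [6,8] [10,12] [8,13] [13,14] [13,15] [14,17] [12,18] [20,21] [20,22]
{[5,7],[6,8]} hit by 7; {[10,12],[8,13]} hit by 12; {[13,14],[13,15],[14,17],[12,18]} hit by 14; {[20,21],[20,22]} hit by 21.
Points: 7, 12, 14, 21 (4 total).

4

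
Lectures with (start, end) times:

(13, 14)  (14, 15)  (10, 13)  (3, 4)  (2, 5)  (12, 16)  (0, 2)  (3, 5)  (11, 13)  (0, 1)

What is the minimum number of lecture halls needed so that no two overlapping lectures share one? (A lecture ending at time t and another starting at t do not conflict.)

3

starts: [0, 0, 2, 3, 3, 10, 11, 12, 13, 14]
ends:   [1, 2, 4, 5, 5, 13, 13, 14, 15, 16]
s0→1 s0→2 e1→1 e2→0 s2→1 s3→2 s3→3  — peak 3.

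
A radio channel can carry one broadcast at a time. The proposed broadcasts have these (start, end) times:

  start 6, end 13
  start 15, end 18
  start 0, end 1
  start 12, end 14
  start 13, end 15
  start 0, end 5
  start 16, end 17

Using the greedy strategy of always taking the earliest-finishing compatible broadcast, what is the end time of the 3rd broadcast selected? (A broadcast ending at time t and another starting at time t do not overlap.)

15

Order by finish time; keep every interval that doesn't clash with the previous kept one.
By end time: (0,1), (0,5), (6,13), (12,14), (13,15), (16,17), (15,18).
Pick (0,1); next start ≥ 1 → (6,13); next start ≥ 13 → (13,15); next start ≥ 15 → (16,17).
Selected: (0,1) (6,13) (13,15) (16,17)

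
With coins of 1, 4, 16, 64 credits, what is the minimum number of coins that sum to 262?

7

Use the largest denomination that fits, subtract, and repeat.
262 − 4×64→6 − 1×4→2 − 2×1→0
Total coins = 4 + 1 + 2 = 7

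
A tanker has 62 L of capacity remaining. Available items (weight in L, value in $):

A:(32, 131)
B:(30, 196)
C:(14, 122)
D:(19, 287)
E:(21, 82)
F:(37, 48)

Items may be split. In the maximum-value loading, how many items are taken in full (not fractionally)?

Ratios (sorted): D 15.11, C 8.71, B 6.53, A 4.09, E 3.90, F 1.30
take D (19 @ 287); take C (14 @ 122); take 29/30 of B → 189.47. Capacity used 62/62.
2 item(s) taken whole; one partial (take 29/30 of B).

2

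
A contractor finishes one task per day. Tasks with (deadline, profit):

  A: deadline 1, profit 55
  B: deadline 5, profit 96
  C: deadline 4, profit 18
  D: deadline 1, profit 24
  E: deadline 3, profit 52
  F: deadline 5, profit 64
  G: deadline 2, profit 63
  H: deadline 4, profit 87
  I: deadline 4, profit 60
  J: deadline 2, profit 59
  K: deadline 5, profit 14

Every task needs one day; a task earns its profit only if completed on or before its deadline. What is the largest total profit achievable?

370

Take jobs in profit order; each goes to the latest open slot no later than its deadline.
Profit order: B=96 H=87 F=64 G=63 I=60 J=59 A=55 E=52 D=24 C=18 K=14
Assign: B→slot 5, H→slot 4, F→slot 3, G→slot 2, I→slot 1, J skipped, A skipped, E skipped, D skipped, C skipped, K skipped.
Slots: [1:I] [2:G] [3:F] [4:H] [5:B]
Profit = 60 + 63 + 64 + 87 + 96 = 370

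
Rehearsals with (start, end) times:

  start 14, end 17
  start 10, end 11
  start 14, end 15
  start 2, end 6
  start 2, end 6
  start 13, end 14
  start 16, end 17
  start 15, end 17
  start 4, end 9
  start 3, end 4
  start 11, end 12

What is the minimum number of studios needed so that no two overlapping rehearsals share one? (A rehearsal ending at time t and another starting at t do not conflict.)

Events (time:±→running): 2:+→1 2:+→2 3:+→3 … peak 3.

3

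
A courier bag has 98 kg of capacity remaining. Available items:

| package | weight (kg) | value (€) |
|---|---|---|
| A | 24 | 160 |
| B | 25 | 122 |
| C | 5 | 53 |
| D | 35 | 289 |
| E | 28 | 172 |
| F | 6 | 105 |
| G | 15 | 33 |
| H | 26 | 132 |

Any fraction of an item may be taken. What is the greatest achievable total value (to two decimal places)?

779.00

Ratios (sorted): F 17.50, C 10.60, D 8.26, A 6.67, E 6.14, H 5.08, B 4.88, G 2.20
take F (6 @ 105); take C (5 @ 53); take D (35 @ 289); take A (24 @ 160); take E (28 @ 172). Capacity used 98/98.
Total value = 779.00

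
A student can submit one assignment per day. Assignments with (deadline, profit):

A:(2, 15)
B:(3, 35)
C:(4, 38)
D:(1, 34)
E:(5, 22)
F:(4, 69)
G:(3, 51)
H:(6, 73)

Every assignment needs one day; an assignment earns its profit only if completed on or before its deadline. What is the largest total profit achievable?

Take jobs in profit order; each goes to the latest open slot no later than its deadline.
Profit order: H=73 F=69 G=51 C=38 B=35 D=34 E=22 A=15
Assign: H→slot 6, F→slot 4, G→slot 3, C→slot 2, B→slot 1, D skipped, E→slot 5, A skipped.
Slots: [1:B] [2:C] [3:G] [4:F] [5:E] [6:H]
Profit = 35 + 38 + 51 + 69 + 22 + 73 = 288

288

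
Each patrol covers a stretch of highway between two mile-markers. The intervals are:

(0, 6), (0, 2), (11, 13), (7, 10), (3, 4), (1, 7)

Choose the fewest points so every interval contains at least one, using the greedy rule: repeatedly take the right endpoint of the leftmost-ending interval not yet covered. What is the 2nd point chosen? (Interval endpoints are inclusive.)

4

Process intervals by earliest right end; each time one isn't hit yet, stab at its right endpoint.
By right end: [0,2]  [3,4]  [0,6]  [1,7]  [7,10]  [11,13]
[0,2] uncovered → point at 2; [3,4] uncovered → point at 4; [7,10] uncovered → point at 10; [11,13] uncovered → point at 13.
Points: 2, 4, 10, 13 (4 total).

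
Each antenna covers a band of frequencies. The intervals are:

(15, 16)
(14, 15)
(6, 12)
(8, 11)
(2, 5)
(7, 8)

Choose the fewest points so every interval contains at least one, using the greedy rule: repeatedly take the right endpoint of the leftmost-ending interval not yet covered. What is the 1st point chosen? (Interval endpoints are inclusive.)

5

Sort by right endpoint; whenever an interval is uncovered, place a point at its right end.
By right end: [2,5]  [7,8]  [8,11]  [6,12]  [14,15]  [15,16]
[2,5] uncovered → point at 5; [7,8] uncovered → point at 8; [14,15] uncovered → point at 15.
Points: 5, 8, 15 (3 total).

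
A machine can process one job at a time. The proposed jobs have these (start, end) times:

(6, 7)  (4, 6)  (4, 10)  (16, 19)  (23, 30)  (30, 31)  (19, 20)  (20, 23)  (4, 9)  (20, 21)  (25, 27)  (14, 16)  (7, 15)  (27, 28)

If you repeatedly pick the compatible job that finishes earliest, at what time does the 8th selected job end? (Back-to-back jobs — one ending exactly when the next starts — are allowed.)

28

Sort by end time and greedily take each interval whose start is ≥ the last chosen end.
By end time: (4,6), (6,7), (4,9), (4,10), (7,15), (14,16), (16,19), (19,20), (20,21), (20,23), (25,27), (27,28), (23,30), (30,31).
Pick (4,6); next start ≥ 6 → (6,7); next start ≥ 7 → (7,15); next start ≥ 15 → (16,19); next start ≥ 19 → (19,20); next start ≥ 20 → (20,21); next start ≥ 21 → (25,27); next start ≥ 27 → (27,28); next start ≥ 28 → (30,31).
Selected: (4,6) (6,7) (7,15) (16,19) (19,20) (20,21) (25,27) (27,28) (30,31)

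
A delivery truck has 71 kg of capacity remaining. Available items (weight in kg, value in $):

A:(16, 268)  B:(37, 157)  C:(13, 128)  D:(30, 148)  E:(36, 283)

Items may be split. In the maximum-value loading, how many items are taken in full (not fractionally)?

Greedy by value/weight ratio, highest first.
Ratios (sorted): A 16.75, C 9.85, E 7.86, D 4.93, B 4.24
take A (16 @ 268); take C (13 @ 128); take E (36 @ 283); take 6/30 of D → 29.60. Capacity used 71/71.
3 item(s) taken whole; one partial (take 6/30 of D).

3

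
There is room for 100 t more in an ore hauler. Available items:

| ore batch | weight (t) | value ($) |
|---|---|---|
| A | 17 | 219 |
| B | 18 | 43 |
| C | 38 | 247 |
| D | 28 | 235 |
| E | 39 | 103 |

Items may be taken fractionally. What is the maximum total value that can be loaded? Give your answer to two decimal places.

Greedy by value/weight ratio, highest first.
Order: A (219/17=12.88) > D (235/28=8.39) > C (247/38=6.50) > E (103/39=2.64) > B (43/18=2.39)
Fill: take A (17 @ 219) → take D (28 @ 235) → take C (38 @ 247) → take 17/39 of E → 44.90; 100/100 used.
Total value = 745.90

745.90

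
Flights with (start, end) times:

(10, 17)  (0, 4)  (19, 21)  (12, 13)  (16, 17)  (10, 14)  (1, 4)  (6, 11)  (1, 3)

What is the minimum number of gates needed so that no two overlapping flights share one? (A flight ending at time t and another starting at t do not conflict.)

3

Events (time:±→running): 0:+→1 1:+→2 1:+→3 … peak 3.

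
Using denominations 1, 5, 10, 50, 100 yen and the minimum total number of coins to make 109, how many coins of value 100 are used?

109 = 1×100 + 1×5 + 4×1
Count of 100: 1

1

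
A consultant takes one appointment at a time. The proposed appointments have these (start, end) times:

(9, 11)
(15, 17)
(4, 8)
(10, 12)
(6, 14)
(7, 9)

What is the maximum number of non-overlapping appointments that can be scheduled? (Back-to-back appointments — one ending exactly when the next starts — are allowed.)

Sorted by end: (4,8)  (7,9)  (9,11)  (10,12)  (6,14)  (15,17)
take (4,8); skip (7,9); take (9,11); take (15,17).
Selected 3 appointments.

3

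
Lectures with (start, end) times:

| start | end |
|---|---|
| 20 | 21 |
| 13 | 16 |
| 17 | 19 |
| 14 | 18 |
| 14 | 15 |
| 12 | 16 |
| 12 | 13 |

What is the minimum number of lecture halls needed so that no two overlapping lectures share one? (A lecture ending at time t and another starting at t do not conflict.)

Count concurrent intervals with a sweep; the peak is the room count.
Events (time:±→running): 12:+→1 12:+→2 13:-→1 13:+→2 14:+→3 14:+→4 … peak 4.

4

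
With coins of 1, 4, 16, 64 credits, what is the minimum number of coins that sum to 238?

10

Use the largest denomination that fits, subtract, and repeat.
238 − 3×64→46 − 2×16→14 − 3×4→2 − 2×1→0
Total coins = 3 + 2 + 3 + 2 = 10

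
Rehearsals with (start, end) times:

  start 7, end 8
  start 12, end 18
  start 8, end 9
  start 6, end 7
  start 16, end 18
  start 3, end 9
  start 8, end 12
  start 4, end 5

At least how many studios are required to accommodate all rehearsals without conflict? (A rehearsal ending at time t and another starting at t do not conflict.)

The answer is the maximum number of intervals overlapping at any instant.
starts: [3, 4, 6, 7, 8, 8, 12, 16]
ends:   [5, 7, 8, 9, 9, 12, 18, 18]
s3→1 s4→2 e5→1 s6→2 e7→1 s7→2 e8→1 s8→2 s8→3  — peak 3.

3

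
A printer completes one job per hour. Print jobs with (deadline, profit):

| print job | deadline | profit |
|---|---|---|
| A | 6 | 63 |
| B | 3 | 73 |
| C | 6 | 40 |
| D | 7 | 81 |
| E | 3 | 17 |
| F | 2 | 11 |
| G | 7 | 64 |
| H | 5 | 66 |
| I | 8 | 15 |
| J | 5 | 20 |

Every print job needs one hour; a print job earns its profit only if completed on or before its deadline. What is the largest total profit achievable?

Profit order: D=81 B=73 H=66 G=64 A=63 C=40 J=20 E=17 I=15 F=11
Assign: D→slot 7, B→slot 3, H→slot 5, G→slot 6, A→slot 4, C→slot 2, J→slot 1, E skipped, I→slot 8, F skipped.
Slots: [1:J] [2:C] [3:B] [4:A] [5:H] [6:G] [7:D] [8:I]
Profit = 20 + 40 + 73 + 63 + 66 + 64 + 81 + 15 = 422

422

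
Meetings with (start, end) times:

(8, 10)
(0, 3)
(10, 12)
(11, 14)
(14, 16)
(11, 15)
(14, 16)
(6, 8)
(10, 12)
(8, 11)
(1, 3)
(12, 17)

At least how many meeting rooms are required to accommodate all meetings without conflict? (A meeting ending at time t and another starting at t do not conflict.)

4

The answer is the maximum number of intervals overlapping at any instant.
Events (time:±→running): 0:+→1 1:+→2 3:-→1 3:-→0 6:+→1 8:-→0 8:+→1 8:+→2 10:-→1 10:+→2 10:+→3 11:-→2 11:+→3 11:+→4 … peak 4.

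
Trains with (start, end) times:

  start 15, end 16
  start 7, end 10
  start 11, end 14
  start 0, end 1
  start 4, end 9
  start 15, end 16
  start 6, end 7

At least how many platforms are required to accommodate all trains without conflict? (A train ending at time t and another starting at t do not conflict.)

2

The answer is the maximum number of intervals overlapping at any instant.
starts: [0, 4, 6, 7, 11, 15, 15]
ends:   [1, 7, 9, 10, 14, 16, 16]
s0→1 e1→0 s4→1 s6→2  — peak 2.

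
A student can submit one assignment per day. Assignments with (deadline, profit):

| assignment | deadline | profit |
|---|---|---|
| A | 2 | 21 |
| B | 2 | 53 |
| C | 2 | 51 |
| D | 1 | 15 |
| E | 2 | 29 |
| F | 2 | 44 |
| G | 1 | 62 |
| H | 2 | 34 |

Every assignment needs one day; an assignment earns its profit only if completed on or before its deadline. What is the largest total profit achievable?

115

Sort by profit descending; place each in the latest free slot ≤ its deadline.
Profit order: G=62 B=53 C=51 F=44 H=34 E=29 A=21 D=15
Assign: G→slot 1, B→slot 2, C skipped, F skipped, H skipped, E skipped, A skipped, D skipped.
Slots: [1:G] [2:B]
Profit = 62 + 53 = 115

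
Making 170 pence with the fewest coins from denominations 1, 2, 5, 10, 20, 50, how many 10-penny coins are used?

0

170 − 3×50→20 − 1×20→0
Count of 10: 0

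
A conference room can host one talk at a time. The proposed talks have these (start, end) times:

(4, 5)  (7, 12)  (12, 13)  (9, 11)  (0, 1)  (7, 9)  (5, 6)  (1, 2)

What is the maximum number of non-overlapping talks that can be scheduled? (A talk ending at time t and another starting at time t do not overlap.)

7

Order by finish time; keep every interval that doesn't clash with the previous kept one.
Sorted by end: (0,1)  (1,2)  (4,5)  (5,6)  (7,9)  (9,11)  (7,12)  (12,13)
take (0,1); take (1,2); take (4,5); take (5,6); take (7,9); take (9,11); take (12,13).
Selected 7 talks.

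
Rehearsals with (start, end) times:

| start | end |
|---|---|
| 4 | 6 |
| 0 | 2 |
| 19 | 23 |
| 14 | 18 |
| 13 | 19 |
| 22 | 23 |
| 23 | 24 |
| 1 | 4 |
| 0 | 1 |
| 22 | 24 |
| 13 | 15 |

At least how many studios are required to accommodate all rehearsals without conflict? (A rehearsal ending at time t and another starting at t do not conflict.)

3

starts: [0, 0, 1, 4, 13, 13, 14, 19, 22, 22, 23]
ends:   [1, 2, 4, 6, 15, 18, 19, 23, 23, 24, 24]
s0→1 s0→2 e1→1 s1→2 e2→1 e4→0 s4→1 e6→0 s13→1 s13→2 s14→3  — peak 3.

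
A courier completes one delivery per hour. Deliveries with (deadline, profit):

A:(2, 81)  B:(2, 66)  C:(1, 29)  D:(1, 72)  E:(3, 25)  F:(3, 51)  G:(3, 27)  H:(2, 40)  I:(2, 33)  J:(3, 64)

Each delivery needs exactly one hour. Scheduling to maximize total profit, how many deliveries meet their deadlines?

Profit order: A=81 D=72 B=66 J=64 F=51 H=40 I=33 C=29 G=27 E=25
Assign: A→slot 2, D→slot 1, B skipped, J→slot 3, F skipped, H skipped, I skipped, C skipped, G skipped, E skipped.
Slots: [1:D] [2:A] [3:J]
3 of 10 scheduled.

3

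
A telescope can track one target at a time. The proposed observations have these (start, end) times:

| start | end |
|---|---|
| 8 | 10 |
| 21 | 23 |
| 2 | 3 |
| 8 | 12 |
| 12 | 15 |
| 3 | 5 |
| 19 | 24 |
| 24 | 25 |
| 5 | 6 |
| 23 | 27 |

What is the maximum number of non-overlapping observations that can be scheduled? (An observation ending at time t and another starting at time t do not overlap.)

By end time: (2,3), (3,5), (5,6), (8,10), (8,12), (12,15), (21,23), (19,24), (24,25), (23,27).
Pick (2,3); next start ≥ 3 → (3,5); next start ≥ 5 → (5,6); next start ≥ 6 → (8,10); next start ≥ 10 → (12,15); next start ≥ 15 → (21,23); next start ≥ 23 → (24,25).
Selected 7 observations.

7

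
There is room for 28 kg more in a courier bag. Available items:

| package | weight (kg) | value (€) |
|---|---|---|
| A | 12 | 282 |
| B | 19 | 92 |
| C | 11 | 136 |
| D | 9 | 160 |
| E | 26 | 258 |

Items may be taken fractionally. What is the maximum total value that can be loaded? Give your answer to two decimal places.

528.55

Greedy by value/weight ratio, highest first.
Ratios (sorted): A 23.50, D 17.78, C 12.36, E 9.92, B 4.84
take A (12 @ 282); take D (9 @ 160); take 7/11 of C → 86.55. Capacity used 28/28.
Total value = 528.55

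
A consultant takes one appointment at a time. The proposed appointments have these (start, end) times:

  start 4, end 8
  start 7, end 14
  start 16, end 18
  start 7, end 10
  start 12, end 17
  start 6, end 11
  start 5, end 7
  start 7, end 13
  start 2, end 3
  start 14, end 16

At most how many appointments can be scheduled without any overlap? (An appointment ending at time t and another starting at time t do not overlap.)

5

By end time: (2,3), (5,7), (4,8), (7,10), (6,11), (7,13), (7,14), (14,16), (12,17), (16,18).
Pick (2,3); next start ≥ 3 → (5,7); next start ≥ 7 → (7,10); next start ≥ 10 → (14,16); next start ≥ 16 → (16,18).
Selected 5 appointments.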